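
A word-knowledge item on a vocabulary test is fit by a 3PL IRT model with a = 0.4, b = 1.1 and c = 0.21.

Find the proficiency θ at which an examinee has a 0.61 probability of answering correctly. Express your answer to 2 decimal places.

1.16

P(θ) = c + (1 − c) · 1 / (1 + exp(−a(θ − b)))
Remove guessing floor: (0.61 − 0.21)/(1 − 0.21) = 0.5063
logit = ln(0.5063/0.4937) = 0.0253
θ = b + logit/(a) = 1.1 + 0.0253/0.4000 = 1.1633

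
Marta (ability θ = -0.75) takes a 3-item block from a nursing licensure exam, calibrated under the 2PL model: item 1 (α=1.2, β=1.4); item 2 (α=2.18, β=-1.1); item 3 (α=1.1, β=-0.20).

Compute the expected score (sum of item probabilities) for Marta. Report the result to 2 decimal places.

1.11

P(θ) = 1 / (1 + exp(−α(θ − β)))
P_1 = 1/(1+e^{2.5800}) = 0.0704
P_2 = 1/(1+e^{-0.7630}) = 0.6820
P_3 = 1/(1+e^{0.6050}) = 0.3532
E[score] = 0.0704 + 0.6820 + 0.3532 = 1.1056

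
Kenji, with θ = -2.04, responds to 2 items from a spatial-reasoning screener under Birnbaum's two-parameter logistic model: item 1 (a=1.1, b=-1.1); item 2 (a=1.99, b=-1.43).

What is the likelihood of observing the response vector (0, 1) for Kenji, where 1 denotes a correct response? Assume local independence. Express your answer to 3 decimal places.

0.169

P(θ) = 1 / (1 + exp(−a(θ − b)))
P_1 = 1/(1+e^{1.0340}) = 0.2623
P_2 = 1/(1+e^{1.2139}) = 0.2290
L = (1−P_1) × P_2 = 0.7377 × 0.2290 = 0.16894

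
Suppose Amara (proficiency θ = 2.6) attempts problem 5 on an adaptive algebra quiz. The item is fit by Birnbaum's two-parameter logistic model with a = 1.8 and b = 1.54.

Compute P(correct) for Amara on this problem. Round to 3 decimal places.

0.871

P(θ) = 1 / (1 + exp(−a(θ − b)))
Exponent: 1.8 × (2.6 − 1.54) = 1.9080
1/(1 + e^{-1.9080}) = 0.8708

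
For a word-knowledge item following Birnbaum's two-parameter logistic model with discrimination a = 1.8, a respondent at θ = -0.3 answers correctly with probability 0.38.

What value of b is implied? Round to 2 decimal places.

-0.03

P(θ) = 1 / (1 + exp(−a(θ − b)))
logit(0.38) = ln(0.38/0.62) = -0.4895
b = θ − logit/(a) = -0.3 − (-0.4895)/1.8000 = -0.0280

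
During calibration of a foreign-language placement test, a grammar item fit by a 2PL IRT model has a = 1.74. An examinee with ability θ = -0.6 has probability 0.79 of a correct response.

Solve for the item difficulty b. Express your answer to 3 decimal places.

P(θ) = 1 / (1 + exp(−a(θ − b)))
logit(0.79) = ln(0.79/0.21) = 1.3249
b = θ − logit/(a) = -0.6 − 1.3249/1.7400 = -1.3615

-1.361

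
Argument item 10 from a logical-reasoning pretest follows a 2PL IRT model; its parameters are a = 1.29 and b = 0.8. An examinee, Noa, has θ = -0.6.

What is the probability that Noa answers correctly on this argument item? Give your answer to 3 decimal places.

0.141

P(θ) = 1 / (1 + exp(−a(θ − b)))
Exponent: 1.29 × (-0.6 − 0.8) = -1.8060
1/(1 + e^{1.8060}) = 0.1411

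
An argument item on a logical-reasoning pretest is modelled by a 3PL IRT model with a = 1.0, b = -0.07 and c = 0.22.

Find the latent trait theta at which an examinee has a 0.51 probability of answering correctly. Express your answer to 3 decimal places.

-0.595

P(theta) = c + (1 − c) · 1 / (1 + exp(−a(theta − b)))
Remove guessing floor: (0.51 − 0.22)/(1 − 0.22) = 0.3718
logit = ln(0.3718/0.6282) = -0.5245
theta = b + logit/(a) = -0.07 + (-0.5245)/1.0000 = -0.5945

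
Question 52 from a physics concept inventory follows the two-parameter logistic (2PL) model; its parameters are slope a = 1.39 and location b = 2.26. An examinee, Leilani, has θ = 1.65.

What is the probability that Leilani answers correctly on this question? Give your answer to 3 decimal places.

P(θ) = 1 / (1 + exp(−a(θ − b)))
Exponent: 1.39 × (1.65 − 2.26) = -0.8479
1/(1 + e^{0.8479}) = 0.2999

0.300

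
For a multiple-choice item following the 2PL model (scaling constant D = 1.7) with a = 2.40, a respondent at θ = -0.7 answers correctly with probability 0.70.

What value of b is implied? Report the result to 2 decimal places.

P(θ) = 1 / (1 + exp(−D·a(θ − b)))
logit(0.70) = ln(0.70/0.30) = 0.8473
b = θ − logit/(1.7·a) = -0.7 − 0.8473/4.0800 = -0.9077

-0.91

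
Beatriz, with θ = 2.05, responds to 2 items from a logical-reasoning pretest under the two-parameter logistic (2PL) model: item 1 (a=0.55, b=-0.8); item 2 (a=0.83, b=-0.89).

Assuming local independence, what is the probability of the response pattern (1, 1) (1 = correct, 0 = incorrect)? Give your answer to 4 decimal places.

0.7611

P(θ) = 1 / (1 + exp(−a(θ − b)))
P_1 = 1/(1+e^{-1.5675}) = 0.8274
P_2 = 1/(1+e^{-2.4402}) = 0.9198
L = P_1 × P_2 = 0.8274 × 0.9198 = 0.76110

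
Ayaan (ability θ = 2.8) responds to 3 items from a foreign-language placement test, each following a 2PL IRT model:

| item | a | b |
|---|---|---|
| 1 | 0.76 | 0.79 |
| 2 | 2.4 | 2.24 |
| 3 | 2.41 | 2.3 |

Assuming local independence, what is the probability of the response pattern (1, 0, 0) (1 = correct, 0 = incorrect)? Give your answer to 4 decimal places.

P(θ) = 1 / (1 + exp(−a(θ − b)))
P_1 = 1/(1+e^{-1.5276}) = 0.8217
P_2 = 1/(1+e^{-1.3440}) = 0.7931
P_3 = 1/(1+e^{-1.2050}) = 0.7694
L = P_1 × (1−P_2) × (1−P_3) = 0.8217 × 0.2069 × 0.2306 = 0.03919

0.0392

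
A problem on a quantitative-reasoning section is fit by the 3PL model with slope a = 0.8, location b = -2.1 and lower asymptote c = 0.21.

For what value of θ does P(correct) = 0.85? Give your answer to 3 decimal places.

P(θ) = c + (1 − c) · 1 / (1 + exp(−a(θ − b)))
Remove guessing floor: (0.85 − 0.21)/(1 − 0.21) = 0.8101
logit = ln(0.8101/0.1899) = 1.4508
θ = b + logit/(a) = -2.1 + 1.4508/0.8000 = -0.2865

-0.286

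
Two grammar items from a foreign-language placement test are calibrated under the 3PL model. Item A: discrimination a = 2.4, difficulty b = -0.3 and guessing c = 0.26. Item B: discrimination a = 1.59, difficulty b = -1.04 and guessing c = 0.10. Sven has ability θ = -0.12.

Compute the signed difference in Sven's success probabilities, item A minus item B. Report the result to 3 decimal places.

-0.122

P(θ) = c + (1 − c) · 1 / (1 + exp(−a(θ − b)))
P_A = 0.7087
P_B = 0.8308
P_A − P_B = -0.1221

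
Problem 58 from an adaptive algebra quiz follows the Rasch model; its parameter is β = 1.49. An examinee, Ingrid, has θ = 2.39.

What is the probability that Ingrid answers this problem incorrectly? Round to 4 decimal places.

P(θ) = 1 / (1 + exp(−(θ − β)))
Exponent: (2.39 − 1.49) = 0.9000
1/(1 + e^{-0.9000}) = 0.7109
P = 0.7109
P(incorrect) = 1 − 0.7109 = 0.2891

0.2891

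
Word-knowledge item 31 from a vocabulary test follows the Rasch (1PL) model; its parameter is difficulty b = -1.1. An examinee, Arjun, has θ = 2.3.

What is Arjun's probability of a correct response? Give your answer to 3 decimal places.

0.968

P(θ) = 1 / (1 + exp(−(θ − b)))
Exponent: (2.3 − (-1.1)) = 3.4000
1/(1 + e^{-3.4000}) = 0.9677
P = 0.9677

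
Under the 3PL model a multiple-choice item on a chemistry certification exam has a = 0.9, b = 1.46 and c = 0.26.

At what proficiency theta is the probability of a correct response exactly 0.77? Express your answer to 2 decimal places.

2.34

P(theta) = c + (1 − c) · 1 / (1 + exp(−a(theta − b)))
Remove guessing floor: (0.77 − 0.26)/(1 − 0.26) = 0.6892
logit = ln(0.6892/0.3108) = 0.7963
theta = b + logit/(a) = 1.46 + 0.7963/0.9000 = 2.3448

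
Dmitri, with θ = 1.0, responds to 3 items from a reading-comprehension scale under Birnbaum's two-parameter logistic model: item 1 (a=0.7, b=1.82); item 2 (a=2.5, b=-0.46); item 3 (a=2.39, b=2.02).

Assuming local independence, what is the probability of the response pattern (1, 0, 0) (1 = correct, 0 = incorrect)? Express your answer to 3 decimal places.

0.008

P(θ) = 1 / (1 + exp(−a(θ − b)))
P_1 = 1/(1+e^{0.5740}) = 0.3603
P_2 = 1/(1+e^{-3.6500}) = 0.9747
P_3 = 1/(1+e^{2.4378}) = 0.0803
L = P_1 × (1−P_2) × (1−P_3) = 0.3603 × 0.0253 × 0.9197 = 0.00839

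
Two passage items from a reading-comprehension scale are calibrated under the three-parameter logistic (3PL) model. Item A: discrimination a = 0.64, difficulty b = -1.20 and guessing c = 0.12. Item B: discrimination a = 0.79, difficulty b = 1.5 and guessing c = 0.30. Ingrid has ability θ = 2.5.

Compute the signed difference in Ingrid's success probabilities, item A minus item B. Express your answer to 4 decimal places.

0.1431

P(θ) = c + (1 − c) · 1 / (1 + exp(−a(θ − b)))
P_A = 0.9246
P_B = 0.7815
P_A − P_B = 0.1431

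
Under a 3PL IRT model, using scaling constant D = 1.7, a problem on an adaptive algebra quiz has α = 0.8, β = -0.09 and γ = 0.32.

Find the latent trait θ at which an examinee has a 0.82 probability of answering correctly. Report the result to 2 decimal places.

P(θ) = γ + (1 − γ) · 1 / (1 + exp(−D·α(θ − β)))
Remove guessing floor: (0.82 − 0.32)/(1 − 0.32) = 0.7353
logit = ln(0.7353/0.2647) = 1.0217
θ = β + logit/(1.7·α) = -0.09 + 1.0217/1.3600 = 0.6612

0.66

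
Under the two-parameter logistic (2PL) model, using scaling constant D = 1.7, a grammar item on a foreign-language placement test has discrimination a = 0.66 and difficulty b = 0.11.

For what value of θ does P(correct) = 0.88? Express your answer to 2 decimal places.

P(θ) = 1 / (1 + exp(−D·a(θ − b)))
logit = ln(0.8800/0.1200) = 1.9924
θ = b + logit/(1.7·a) = 0.11 + 1.9924/1.1220 = 1.8858

1.89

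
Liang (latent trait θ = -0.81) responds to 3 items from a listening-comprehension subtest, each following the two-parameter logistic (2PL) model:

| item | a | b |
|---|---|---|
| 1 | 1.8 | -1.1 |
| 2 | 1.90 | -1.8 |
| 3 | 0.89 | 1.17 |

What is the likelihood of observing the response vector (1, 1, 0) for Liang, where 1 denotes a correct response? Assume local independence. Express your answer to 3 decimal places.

P(θ) = 1 / (1 + exp(−a(θ − b)))
P_1 = 1/(1+e^{-0.5220}) = 0.6276
P_2 = 1/(1+e^{-1.8810}) = 0.8677
P_3 = 1/(1+e^{1.7622}) = 0.1465
L = P_1 × P_2 × (1−P_3) = 0.6276 × 0.8677 × 0.8535 = 0.46481

0.465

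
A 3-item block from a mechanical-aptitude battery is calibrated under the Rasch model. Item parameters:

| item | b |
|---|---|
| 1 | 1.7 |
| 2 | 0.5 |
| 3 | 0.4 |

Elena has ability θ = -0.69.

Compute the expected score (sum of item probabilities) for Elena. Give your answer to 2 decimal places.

0.57

P(θ) = 1 / (1 + exp(−(θ − b)))
P_1 = 1/(1+e^{2.3900}) = 0.0839
P_2 = 1/(1+e^{1.1900}) = 0.2333
P_3 = 1/(1+e^{1.0900}) = 0.2516
E[score] = 0.0839 + 0.2333 + 0.2516 = 0.5688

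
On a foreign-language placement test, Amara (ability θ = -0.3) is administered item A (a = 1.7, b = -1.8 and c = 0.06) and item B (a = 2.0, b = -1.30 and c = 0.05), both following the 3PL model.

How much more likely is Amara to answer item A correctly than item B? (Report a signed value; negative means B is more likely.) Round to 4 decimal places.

P(θ) = c + (1 − c) · 1 / (1 + exp(−a(θ − b)))
P_A = 0.9319
P_B = 0.8868
P_A − P_B = 0.0452

0.0452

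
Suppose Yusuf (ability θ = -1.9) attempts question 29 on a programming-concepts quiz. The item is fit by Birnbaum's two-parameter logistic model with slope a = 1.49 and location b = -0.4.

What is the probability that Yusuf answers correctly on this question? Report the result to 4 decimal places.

P(θ) = 1 / (1 + exp(−a(θ − b)))
Exponent: 1.49 × (-1.9 − (-0.4)) = -2.2350
1/(1 + e^{2.2350}) = 0.0967

0.0967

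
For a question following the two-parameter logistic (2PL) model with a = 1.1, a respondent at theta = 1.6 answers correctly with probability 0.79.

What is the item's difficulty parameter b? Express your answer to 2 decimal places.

P(theta) = 1 / (1 + exp(−a(theta − b)))
logit(0.79) = ln(0.79/0.21) = 1.3249
b = theta − logit/(a) = 1.6 − 1.3249/1.1000 = 0.3955

0.40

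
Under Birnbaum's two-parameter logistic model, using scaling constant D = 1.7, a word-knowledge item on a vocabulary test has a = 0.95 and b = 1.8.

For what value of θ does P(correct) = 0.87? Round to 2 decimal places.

P(θ) = 1 / (1 + exp(−D·a(θ − b)))
logit = ln(0.8700/0.1300) = 1.9010
θ = b + logit/(1.7·a) = 1.8 + 1.9010/1.6150 = 2.9771

2.98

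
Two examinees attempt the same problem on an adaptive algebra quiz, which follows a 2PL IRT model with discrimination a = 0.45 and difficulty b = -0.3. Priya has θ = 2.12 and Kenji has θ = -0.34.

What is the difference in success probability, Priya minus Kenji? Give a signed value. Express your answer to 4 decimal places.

0.2527

P(θ) = 1 / (1 + exp(−a(θ − b)))
P(Priya) = 0.7482  [exponent 1.0890]
P(Kenji) = 0.4955  [exponent -0.0180]
Difference = 0.7482 − 0.4955 = 0.2527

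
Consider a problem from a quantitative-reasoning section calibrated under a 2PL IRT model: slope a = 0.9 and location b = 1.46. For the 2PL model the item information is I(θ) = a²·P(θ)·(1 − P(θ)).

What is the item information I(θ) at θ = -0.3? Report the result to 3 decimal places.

P = 1/(1+e^{1.5840}) = 0.1702
P(1−P) = 0.1702 × 0.8298 = 0.1413
I = a² × P(1−P) = 0.9² × 0.1413 = 0.11441

0.114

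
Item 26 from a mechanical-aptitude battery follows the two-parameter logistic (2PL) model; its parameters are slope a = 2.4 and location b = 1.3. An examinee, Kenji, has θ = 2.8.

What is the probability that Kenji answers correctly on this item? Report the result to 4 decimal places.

P(θ) = 1 / (1 + exp(−a(θ − b)))
Exponent: 2.4 × (2.8 − 1.3) = 3.6000
1/(1 + e^{-3.6000}) = 0.9734

0.9734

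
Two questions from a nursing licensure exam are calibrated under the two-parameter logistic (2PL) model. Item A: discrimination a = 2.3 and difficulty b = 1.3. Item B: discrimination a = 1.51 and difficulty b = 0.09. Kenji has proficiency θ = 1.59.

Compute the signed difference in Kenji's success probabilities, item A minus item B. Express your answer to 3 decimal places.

-0.245

P(θ) = 1 / (1 + exp(−a(θ − b)))
P_A = 0.6608
P_B = 0.9059
P_A − P_B = -0.2451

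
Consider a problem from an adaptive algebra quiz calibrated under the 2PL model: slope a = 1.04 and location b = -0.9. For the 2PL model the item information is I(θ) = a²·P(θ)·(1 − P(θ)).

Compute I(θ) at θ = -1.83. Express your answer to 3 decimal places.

P = 1/(1+e^{0.9672}) = 0.2754
P(1−P) = 0.2754 × 0.7246 = 0.1996
I = a² × P(1−P) = 1.04² × 0.1996 = 0.21586

0.216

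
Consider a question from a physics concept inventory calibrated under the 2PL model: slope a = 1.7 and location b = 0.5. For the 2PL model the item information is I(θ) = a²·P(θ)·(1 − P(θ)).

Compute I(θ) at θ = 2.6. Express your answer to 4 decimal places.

P = 1/(1+e^{-3.5700}) = 0.9726
P(1−P) = 0.9726 × 0.0274 = 0.0266
I = a² × P(1−P) = 1.7² × 0.0266 = 0.07697

0.0770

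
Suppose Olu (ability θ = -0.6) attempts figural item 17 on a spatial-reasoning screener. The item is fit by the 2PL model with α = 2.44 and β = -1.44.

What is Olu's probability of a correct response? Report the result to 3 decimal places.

P(θ) = 1 / (1 + exp(−α(θ − β)))
Exponent: 2.44 × (-0.6 − (-1.44)) = 2.0496
1/(1 + e^{-2.0496}) = 0.8859

0.886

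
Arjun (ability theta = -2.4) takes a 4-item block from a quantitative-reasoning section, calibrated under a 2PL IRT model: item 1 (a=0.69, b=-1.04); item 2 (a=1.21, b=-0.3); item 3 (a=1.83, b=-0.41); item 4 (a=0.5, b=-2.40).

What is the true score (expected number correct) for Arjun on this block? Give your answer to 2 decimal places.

0.88

P(theta) = 1 / (1 + exp(−a(theta − b)))
P_1 = 1/(1+e^{0.9384}) = 0.2812
P_2 = 1/(1+e^{2.5410}) = 0.0730
P_3 = 1/(1+e^{3.6417}) = 0.0255
P_4 = 1/(1+e^{0.0000}) = 0.5000
E[score] = 0.2812 + 0.0730 + 0.0255 + 0.5000 = 0.8798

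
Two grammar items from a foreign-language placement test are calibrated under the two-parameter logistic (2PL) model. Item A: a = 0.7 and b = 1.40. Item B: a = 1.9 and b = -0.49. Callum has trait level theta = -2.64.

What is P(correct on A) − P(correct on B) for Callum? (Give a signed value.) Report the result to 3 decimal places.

0.039

P(theta) = 1 / (1 + exp(−a(theta − b)))
P_A = 0.0558
P_B = 0.0165
P_A − P_B = 0.0393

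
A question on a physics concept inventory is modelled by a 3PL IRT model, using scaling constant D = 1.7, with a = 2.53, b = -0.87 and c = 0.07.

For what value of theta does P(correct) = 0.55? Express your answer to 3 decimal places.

P(theta) = c + (1 − c) · 1 / (1 + exp(−D·a(theta − b)))
Remove guessing floor: (0.55 − 0.07)/(1 − 0.07) = 0.5161
logit = ln(0.5161/0.4839) = 0.0645
theta = b + logit/(1.7·a) = -0.87 + 0.0645/4.3010 = -0.8550

-0.855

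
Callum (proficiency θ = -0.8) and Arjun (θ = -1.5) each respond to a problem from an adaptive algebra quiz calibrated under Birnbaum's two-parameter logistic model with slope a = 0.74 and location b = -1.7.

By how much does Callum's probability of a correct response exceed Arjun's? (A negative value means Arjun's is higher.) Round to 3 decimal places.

P(θ) = 1 / (1 + exp(−a(θ − b)))
P(Callum) = 0.6606  [exponent 0.6660]
P(Arjun) = 0.5369  [exponent 0.1480]
Difference = 0.6606 − 0.5369 = 0.1237

0.124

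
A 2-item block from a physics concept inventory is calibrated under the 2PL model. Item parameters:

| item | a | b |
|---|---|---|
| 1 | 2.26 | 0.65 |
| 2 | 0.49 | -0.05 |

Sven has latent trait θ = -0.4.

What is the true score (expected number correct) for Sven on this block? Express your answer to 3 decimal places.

0.542

P(θ) = 1 / (1 + exp(−a(θ − b)))
P_1 = 1/(1+e^{2.3730}) = 0.0853
P_2 = 1/(1+e^{0.1715}) = 0.4572
E[score] = 0.0853 + 0.4572 = 0.5425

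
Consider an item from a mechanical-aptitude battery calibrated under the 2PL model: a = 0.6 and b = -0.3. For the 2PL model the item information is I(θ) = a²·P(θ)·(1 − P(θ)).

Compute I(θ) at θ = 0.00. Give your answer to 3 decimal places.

0.089

P = 1/(1+e^{-0.1800}) = 0.5449
P(1−P) = 0.5449 × 0.4551 = 0.2480
I = a² × P(1−P) = 0.6² × 0.2480 = 0.08927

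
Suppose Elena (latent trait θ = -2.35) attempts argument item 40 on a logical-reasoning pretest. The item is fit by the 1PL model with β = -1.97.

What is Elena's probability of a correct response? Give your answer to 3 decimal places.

0.406

P(θ) = 1 / (1 + exp(−(θ − β)))
Exponent: (-2.35 − (-1.97)) = -0.3800
1/(1 + e^{0.3800}) = 0.4061
P = 0.4061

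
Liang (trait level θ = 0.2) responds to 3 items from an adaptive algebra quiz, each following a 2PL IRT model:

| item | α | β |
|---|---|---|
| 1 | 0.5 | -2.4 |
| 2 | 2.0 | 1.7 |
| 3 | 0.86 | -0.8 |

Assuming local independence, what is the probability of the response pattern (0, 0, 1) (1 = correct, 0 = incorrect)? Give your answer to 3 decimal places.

P(θ) = 1 / (1 + exp(−α(θ − β)))
P_1 = 1/(1+e^{-1.3000}) = 0.7858
P_2 = 1/(1+e^{3.0000}) = 0.0474
P_3 = 1/(1+e^{-0.8600}) = 0.7027
L = (1−P_1) × (1−P_2) × P_3 = 0.2142 × 0.9526 × 0.7027 = 0.14335

0.143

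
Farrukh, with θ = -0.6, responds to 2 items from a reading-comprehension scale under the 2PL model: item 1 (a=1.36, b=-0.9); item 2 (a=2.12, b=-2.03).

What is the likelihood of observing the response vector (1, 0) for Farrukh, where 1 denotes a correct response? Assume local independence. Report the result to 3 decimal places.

P(θ) = 1 / (1 + exp(−a(θ − b)))
P_1 = 1/(1+e^{-0.4080}) = 0.6006
P_2 = 1/(1+e^{-3.0316}) = 0.9540
L = P_1 × (1−P_2) = 0.6006 × 0.0460 = 0.02764

0.028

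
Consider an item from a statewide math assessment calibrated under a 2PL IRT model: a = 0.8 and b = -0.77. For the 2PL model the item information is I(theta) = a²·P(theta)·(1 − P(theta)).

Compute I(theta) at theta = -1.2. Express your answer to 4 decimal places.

P = 1/(1+e^{0.3440}) = 0.4148
P(1−P) = 0.4148 × 0.5852 = 0.2427
I = a² × P(1−P) = 0.8² × 0.2427 = 0.15536

0.1554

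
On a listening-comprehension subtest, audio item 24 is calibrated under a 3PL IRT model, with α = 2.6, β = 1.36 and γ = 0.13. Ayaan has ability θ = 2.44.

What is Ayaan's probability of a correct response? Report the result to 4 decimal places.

0.9505

P(θ) = γ + (1 − γ) · 1 / (1 + exp(−α(θ − β)))
Exponent: 2.6 × (2.44 − 1.36) = 2.8080
1/(1 + e^{-2.8080}) = 0.9431
P = 0.13 + 0.87 × 0.9431 = 0.9505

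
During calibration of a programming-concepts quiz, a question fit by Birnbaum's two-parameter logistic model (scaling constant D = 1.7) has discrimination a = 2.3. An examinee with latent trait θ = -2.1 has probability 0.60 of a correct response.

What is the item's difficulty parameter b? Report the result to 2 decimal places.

P(θ) = 1 / (1 + exp(−D·a(θ − b)))
logit(0.60) = ln(0.60/0.40) = 0.4055
b = θ − logit/(1.7·a) = -2.1 − 0.4055/3.9100 = -2.2037

-2.20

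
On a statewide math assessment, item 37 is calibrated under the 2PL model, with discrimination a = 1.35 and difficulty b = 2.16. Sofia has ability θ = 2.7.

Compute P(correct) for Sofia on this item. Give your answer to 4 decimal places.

0.6746

P(θ) = 1 / (1 + exp(−a(θ − b)))
Exponent: 1.35 × (2.7 − 2.16) = 0.7290
1/(1 + e^{-0.7290}) = 0.6746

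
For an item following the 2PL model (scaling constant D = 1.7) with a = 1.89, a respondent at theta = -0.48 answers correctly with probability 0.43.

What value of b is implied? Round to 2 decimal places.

-0.39

P(theta) = 1 / (1 + exp(−D·a(theta − b)))
logit(0.43) = ln(0.43/0.57) = -0.2819
b = theta − logit/(1.7·a) = -0.48 − (-0.2819)/3.2130 = -0.3923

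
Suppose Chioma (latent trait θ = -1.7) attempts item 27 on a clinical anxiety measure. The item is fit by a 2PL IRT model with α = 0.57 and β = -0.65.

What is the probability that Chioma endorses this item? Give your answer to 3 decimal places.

P(θ) = 1 / (1 + exp(−α(θ − β)))
Exponent: 0.57 × (-1.7 − (-0.65)) = -0.5985
1/(1 + e^{0.5985}) = 0.3547

0.355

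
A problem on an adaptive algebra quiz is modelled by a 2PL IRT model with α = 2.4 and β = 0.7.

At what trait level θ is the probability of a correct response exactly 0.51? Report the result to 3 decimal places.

P(θ) = 1 / (1 + exp(−α(θ − β)))
logit = ln(0.5100/0.4900) = 0.0400
θ = β + logit/(α) = 0.7 + 0.0400/2.4000 = 0.7167

0.717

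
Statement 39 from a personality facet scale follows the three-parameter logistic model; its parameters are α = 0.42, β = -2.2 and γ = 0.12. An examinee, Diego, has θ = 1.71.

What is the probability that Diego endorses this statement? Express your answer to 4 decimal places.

0.8573

P(θ) = γ + (1 − γ) · 1 / (1 + exp(−α(θ − β)))
Exponent: 0.42 × (1.71 − (-2.2)) = 1.6422
1/(1 + e^{-1.6422}) = 0.8378
P = 0.12 + 0.88 × 0.8378 = 0.8573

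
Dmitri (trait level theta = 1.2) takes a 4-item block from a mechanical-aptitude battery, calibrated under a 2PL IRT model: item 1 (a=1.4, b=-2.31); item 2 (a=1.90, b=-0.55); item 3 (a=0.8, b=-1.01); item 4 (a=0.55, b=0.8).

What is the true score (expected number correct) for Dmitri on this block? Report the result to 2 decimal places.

P(theta) = 1 / (1 + exp(−a(theta − b)))
P_1 = 1/(1+e^{-4.9140}) = 0.9927
P_2 = 1/(1+e^{-3.3250}) = 0.9653
P_3 = 1/(1+e^{-1.7680}) = 0.8542
P_4 = 1/(1+e^{-0.2200}) = 0.5548
E[score] = 0.9927 + 0.9653 + 0.8542 + 0.5548 = 3.3670

3.37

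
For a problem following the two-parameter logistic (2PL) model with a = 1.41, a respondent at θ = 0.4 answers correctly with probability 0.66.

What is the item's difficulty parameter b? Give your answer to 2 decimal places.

-0.07

P(θ) = 1 / (1 + exp(−a(θ − b)))
logit(0.66) = ln(0.66/0.34) = 0.6633
b = θ − logit/(a) = 0.4 − 0.6633/1.4100 = -0.0704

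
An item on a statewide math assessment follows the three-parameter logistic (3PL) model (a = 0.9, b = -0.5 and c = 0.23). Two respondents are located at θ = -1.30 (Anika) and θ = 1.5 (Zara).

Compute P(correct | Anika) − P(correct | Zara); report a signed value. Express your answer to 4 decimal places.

P(θ) = c + (1 − c) · 1 / (1 + exp(−a(θ − b)))
P(Anika) = 0.4821  [exponent -0.7200]
P(Zara) = 0.8908  [exponent 1.8000]
Difference = 0.4821 − 0.8908 = -0.4087

-0.4087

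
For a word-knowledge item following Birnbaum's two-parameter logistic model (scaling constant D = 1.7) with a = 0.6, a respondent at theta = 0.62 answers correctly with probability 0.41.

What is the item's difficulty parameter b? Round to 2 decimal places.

P(theta) = 1 / (1 + exp(−D·a(theta − b)))
logit(0.41) = ln(0.41/0.59) = -0.3640
b = theta − logit/(1.7·a) = 0.62 − (-0.3640)/1.0200 = 0.9768

0.98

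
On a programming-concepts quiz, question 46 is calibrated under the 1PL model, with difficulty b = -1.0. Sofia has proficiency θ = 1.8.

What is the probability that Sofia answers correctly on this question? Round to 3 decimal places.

0.943

P(θ) = 1 / (1 + exp(−(θ − b)))
Exponent: (1.8 − (-1.0)) = 2.8000
1/(1 + e^{-2.8000}) = 0.9427
P = 0.9427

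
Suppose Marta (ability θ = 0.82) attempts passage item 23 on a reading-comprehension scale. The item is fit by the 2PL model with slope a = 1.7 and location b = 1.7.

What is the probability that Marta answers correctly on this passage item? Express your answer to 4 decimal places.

P(θ) = 1 / (1 + exp(−a(θ − b)))
Exponent: 1.7 × (0.82 − 1.7) = -1.4960
1/(1 + e^{1.4960}) = 0.1830

0.1830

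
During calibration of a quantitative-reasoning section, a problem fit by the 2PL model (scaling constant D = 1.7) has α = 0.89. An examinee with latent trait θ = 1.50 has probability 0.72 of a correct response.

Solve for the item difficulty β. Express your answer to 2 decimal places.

P(θ) = 1 / (1 + exp(−D·α(θ − β)))
logit(0.72) = ln(0.72/0.28) = 0.9445
β = θ − logit/(1.7·α) = 1.50 − 0.9445/1.5130 = 0.8758

0.88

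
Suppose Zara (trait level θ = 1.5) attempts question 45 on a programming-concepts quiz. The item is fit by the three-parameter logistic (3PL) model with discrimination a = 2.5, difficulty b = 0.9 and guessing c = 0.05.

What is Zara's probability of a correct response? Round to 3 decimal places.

0.827

P(θ) = c + (1 − c) · 1 / (1 + exp(−a(θ − b)))
Exponent: 2.5 × (1.5 − 0.9) = 1.5000
1/(1 + e^{-1.5000}) = 0.8176
P = 0.05 + 0.95 × 0.8176 = 0.8267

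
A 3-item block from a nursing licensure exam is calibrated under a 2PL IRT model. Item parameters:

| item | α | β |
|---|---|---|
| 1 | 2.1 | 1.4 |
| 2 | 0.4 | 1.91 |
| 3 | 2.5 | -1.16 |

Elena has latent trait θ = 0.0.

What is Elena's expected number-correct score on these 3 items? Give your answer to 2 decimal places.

1.32

P(θ) = 1 / (1 + exp(−α(θ − β)))
P_1 = 1/(1+e^{2.9400}) = 0.0502
P_2 = 1/(1+e^{0.7640}) = 0.3178
P_3 = 1/(1+e^{-2.9000}) = 0.9478
E[score] = 0.0502 + 0.3178 + 0.9478 = 1.3158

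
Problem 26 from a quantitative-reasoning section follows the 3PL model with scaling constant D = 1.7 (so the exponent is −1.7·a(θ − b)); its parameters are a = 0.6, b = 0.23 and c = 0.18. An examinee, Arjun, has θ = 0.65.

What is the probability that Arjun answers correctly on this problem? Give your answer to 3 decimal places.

P(θ) = c + (1 − c) · 1 / (1 + exp(−D·a(θ − b)))
Exponent: 1.7 × 0.6 × (0.65 − 0.23) = 0.4284
1/(1 + e^{-0.4284}) = 0.6055
P = 0.18 + 0.82 × 0.6055 = 0.6765

0.677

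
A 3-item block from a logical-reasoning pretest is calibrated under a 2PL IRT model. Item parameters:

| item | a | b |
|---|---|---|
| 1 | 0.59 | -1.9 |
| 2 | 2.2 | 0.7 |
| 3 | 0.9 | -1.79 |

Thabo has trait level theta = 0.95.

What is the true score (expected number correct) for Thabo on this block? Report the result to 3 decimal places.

2.399

P(theta) = 1 / (1 + exp(−a(theta − b)))
P_1 = 1/(1+e^{-1.6815}) = 0.8431
P_2 = 1/(1+e^{-0.5500}) = 0.6341
P_3 = 1/(1+e^{-2.4660}) = 0.9217
E[score] = 0.8431 + 0.6341 + 0.9217 = 2.3990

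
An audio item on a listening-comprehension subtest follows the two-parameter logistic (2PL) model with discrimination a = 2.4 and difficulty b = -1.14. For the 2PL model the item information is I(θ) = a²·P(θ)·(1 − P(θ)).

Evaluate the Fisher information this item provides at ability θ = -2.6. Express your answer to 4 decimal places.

P = 1/(1+e^{3.5040}) = 0.0292
P(1−P) = 0.0292 × 0.9708 = 0.0283
I = a² × P(1−P) = 2.4² × 0.0283 = 0.16327

0.1633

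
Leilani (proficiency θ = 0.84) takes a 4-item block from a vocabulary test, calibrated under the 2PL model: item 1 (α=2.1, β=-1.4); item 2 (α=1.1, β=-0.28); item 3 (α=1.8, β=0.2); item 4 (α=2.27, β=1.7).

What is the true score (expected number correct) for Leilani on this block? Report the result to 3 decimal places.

2.649

P(θ) = 1 / (1 + exp(−α(θ − β)))
P_1 = 1/(1+e^{-4.7040}) = 0.9910
P_2 = 1/(1+e^{-1.2320}) = 0.7742
P_3 = 1/(1+e^{-1.1520}) = 0.7599
P_4 = 1/(1+e^{1.9522}) = 0.1243
E[score] = 0.9910 + 0.7742 + 0.7599 + 0.1243 = 2.6494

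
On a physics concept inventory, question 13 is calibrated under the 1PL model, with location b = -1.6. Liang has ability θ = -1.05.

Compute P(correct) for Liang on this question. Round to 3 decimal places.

P(θ) = 1 / (1 + exp(−(θ − b)))
Exponent: (-1.05 − (-1.6)) = 0.5500
1/(1 + e^{-0.5500}) = 0.6341
P = 0.6341

0.634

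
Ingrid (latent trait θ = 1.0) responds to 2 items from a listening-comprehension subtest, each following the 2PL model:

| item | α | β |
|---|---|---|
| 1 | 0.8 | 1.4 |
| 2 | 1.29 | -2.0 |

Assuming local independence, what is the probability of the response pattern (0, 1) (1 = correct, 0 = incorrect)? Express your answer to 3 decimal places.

0.567

P(θ) = 1 / (1 + exp(−α(θ − β)))
P_1 = 1/(1+e^{0.3200}) = 0.4207
P_2 = 1/(1+e^{-3.8700}) = 0.9796
L = (1−P_1) × P_2 = 0.5793 × 0.9796 = 0.56749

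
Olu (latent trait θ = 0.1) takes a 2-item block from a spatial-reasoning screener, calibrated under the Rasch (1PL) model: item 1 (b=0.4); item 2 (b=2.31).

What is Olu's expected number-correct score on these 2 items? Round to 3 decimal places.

0.524

P(θ) = 1 / (1 + exp(−(θ − b)))
P_1 = 1/(1+e^{0.3000}) = 0.4256
P_2 = 1/(1+e^{2.2100}) = 0.0989
E[score] = 0.4256 + 0.0989 = 0.5244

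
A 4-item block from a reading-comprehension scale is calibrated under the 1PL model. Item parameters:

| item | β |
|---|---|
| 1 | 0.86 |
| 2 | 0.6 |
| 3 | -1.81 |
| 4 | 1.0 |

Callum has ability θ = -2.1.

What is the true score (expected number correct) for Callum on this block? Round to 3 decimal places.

P(θ) = 1 / (1 + exp(−(θ − β)))
P_1 = 1/(1+e^{2.9600}) = 0.0493
P_2 = 1/(1+e^{2.7000}) = 0.0630
P_3 = 1/(1+e^{0.2900}) = 0.4280
P_4 = 1/(1+e^{3.1000}) = 0.0431
E[score] = 0.0493 + 0.0630 + 0.4280 + 0.0431 = 0.5834

0.583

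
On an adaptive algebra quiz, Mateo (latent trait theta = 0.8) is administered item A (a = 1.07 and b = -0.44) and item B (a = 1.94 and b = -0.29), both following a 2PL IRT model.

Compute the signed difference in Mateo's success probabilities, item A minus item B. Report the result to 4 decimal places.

P(theta) = 1 / (1 + exp(−a(theta − b)))
P_A = 0.7903
P_B = 0.8923
P_A − P_B = -0.1020

-0.1020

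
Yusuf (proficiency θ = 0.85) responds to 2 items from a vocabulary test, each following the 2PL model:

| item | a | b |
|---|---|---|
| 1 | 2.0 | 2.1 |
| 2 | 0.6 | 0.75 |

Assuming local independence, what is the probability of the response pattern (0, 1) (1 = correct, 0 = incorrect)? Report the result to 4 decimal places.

P(θ) = 1 / (1 + exp(−a(θ − b)))
P_1 = 1/(1+e^{2.5000}) = 0.0759
P_2 = 1/(1+e^{-0.0600}) = 0.5150
L = (1−P_1) × P_2 = 0.9241 × 0.5150 = 0.47593

0.4759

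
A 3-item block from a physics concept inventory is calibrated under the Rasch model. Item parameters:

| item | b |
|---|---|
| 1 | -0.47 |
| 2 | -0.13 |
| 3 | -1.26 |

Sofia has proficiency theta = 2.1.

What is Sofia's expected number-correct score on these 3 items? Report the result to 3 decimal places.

P(theta) = 1 / (1 + exp(−(theta − b)))
P_1 = 1/(1+e^{-2.5700}) = 0.9289
P_2 = 1/(1+e^{-2.2300}) = 0.9029
P_3 = 1/(1+e^{-3.3600}) = 0.9664
E[score] = 0.9289 + 0.9029 + 0.9664 = 2.7982

2.798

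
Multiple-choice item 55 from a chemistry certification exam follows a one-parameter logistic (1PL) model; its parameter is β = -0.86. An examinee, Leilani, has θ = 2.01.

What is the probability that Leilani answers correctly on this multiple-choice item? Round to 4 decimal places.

0.9463

P(θ) = 1 / (1 + exp(−(θ − β)))
Exponent: (2.01 − (-0.86)) = 2.8700
1/(1 + e^{-2.8700}) = 0.9463
P = 0.9463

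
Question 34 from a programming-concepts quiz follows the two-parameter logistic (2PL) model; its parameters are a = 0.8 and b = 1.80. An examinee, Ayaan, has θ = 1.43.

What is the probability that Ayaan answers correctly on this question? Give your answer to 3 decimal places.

P(θ) = 1 / (1 + exp(−a(θ − b)))
Exponent: 0.8 × (1.43 − 1.80) = -0.2960
1/(1 + e^{0.2960}) = 0.4265

0.427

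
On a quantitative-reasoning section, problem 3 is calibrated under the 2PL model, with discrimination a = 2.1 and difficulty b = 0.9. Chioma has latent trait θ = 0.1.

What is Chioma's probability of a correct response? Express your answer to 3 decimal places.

P(θ) = 1 / (1 + exp(−a(θ − b)))
Exponent: 2.1 × (0.1 − 0.9) = -1.6800
1/(1 + e^{1.6800}) = 0.1571

0.157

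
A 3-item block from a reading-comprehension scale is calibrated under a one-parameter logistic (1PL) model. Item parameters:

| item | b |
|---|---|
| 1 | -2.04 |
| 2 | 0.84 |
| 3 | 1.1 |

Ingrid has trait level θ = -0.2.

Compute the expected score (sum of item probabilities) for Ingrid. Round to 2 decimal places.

1.34

P(θ) = 1 / (1 + exp(−(θ − b)))
P_1 = 1/(1+e^{-1.8400}) = 0.8629
P_2 = 1/(1+e^{1.0400}) = 0.2611
P_3 = 1/(1+e^{1.3000}) = 0.2142
E[score] = 0.8629 + 0.2611 + 0.2142 = 1.3383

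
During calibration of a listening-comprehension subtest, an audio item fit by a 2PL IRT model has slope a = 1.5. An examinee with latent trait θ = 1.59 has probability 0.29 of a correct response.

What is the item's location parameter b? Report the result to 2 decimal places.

P(θ) = 1 / (1 + exp(−a(θ − b)))
logit(0.29) = ln(0.29/0.71) = -0.8954
b = θ − logit/(a) = 1.59 − (-0.8954)/1.5000 = 2.1869

2.19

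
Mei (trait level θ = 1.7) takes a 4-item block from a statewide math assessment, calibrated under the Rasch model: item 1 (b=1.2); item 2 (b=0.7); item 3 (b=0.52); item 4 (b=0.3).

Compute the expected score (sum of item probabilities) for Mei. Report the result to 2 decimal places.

P(θ) = 1 / (1 + exp(−(θ − b)))
P_1 = 1/(1+e^{-0.5000}) = 0.6225
P_2 = 1/(1+e^{-1.0000}) = 0.7311
P_3 = 1/(1+e^{-1.1800}) = 0.7649
P_4 = 1/(1+e^{-1.4000}) = 0.8022
E[score] = 0.6225 + 0.7311 + 0.7649 + 0.8022 = 2.9206

2.92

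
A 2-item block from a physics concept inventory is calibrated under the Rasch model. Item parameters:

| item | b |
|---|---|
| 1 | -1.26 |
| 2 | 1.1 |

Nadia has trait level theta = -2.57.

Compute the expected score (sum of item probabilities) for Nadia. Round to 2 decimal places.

0.24

P(theta) = 1 / (1 + exp(−(theta − b)))
P_1 = 1/(1+e^{1.3100}) = 0.2125
P_2 = 1/(1+e^{3.6700}) = 0.0248
E[score] = 0.2125 + 0.0248 = 0.2373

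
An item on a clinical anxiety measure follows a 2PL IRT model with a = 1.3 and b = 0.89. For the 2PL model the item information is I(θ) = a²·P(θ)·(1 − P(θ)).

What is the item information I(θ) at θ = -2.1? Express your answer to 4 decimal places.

0.0333

P = 1/(1+e^{3.8870}) = 0.0201
P(1−P) = 0.0201 × 0.9799 = 0.0197
I = a² × P(1−P) = 1.3² × 0.0197 = 0.03328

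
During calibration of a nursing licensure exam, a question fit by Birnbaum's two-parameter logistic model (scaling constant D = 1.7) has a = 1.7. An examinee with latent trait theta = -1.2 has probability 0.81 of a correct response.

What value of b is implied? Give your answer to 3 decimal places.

P(theta) = 1 / (1 + exp(−D·a(theta − b)))
logit(0.81) = ln(0.81/0.19) = 1.4500
b = theta − logit/(1.7·a) = -1.2 − 1.4500/2.8900 = -1.7017

-1.702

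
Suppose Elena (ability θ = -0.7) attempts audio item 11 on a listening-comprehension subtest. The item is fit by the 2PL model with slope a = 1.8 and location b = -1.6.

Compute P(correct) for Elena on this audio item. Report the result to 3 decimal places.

P(θ) = 1 / (1 + exp(−a(θ − b)))
Exponent: 1.8 × (-0.7 − (-1.6)) = 1.6200
1/(1 + e^{-1.6200}) = 0.8348

0.835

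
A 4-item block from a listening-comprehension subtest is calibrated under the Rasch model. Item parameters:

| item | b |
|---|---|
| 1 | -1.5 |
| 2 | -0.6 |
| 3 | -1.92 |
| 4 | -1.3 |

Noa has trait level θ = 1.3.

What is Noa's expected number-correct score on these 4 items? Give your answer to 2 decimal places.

3.71

P(θ) = 1 / (1 + exp(−(θ − b)))
P_1 = 1/(1+e^{-2.8000}) = 0.9427
P_2 = 1/(1+e^{-1.9000}) = 0.8699
P_3 = 1/(1+e^{-3.2200}) = 0.9616
P_4 = 1/(1+e^{-2.6000}) = 0.9309
E[score] = 0.9427 + 0.8699 + 0.9616 + 0.9309 = 3.7050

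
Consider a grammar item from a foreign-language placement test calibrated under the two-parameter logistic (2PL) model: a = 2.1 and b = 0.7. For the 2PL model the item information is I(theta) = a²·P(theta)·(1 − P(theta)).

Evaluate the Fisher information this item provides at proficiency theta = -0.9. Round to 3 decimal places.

0.143

P = 1/(1+e^{3.3600}) = 0.0336
P(1−P) = 0.0336 × 0.9664 = 0.0324
I = a² × P(1−P) = 2.1² × 0.0324 = 0.14307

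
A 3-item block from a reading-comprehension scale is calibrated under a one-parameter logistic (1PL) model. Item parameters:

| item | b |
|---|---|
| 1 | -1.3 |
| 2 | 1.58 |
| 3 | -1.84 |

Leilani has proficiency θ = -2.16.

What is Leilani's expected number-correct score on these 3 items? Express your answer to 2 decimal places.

0.74

P(θ) = 1 / (1 + exp(−(θ − b)))
P_1 = 1/(1+e^{0.8600}) = 0.2973
P_2 = 1/(1+e^{3.7400}) = 0.0232
P_3 = 1/(1+e^{0.3200}) = 0.4207
E[score] = 0.2973 + 0.0232 + 0.4207 = 0.7412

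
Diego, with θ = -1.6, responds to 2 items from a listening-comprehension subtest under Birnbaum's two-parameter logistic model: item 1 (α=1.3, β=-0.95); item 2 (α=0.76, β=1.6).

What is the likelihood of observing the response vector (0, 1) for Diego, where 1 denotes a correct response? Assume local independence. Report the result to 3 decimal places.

0.056

P(θ) = 1 / (1 + exp(−α(θ − β)))
P_1 = 1/(1+e^{0.8450}) = 0.3005
P_2 = 1/(1+e^{2.4320}) = 0.0808
L = (1−P_1) × P_2 = 0.6995 × 0.0808 = 0.05650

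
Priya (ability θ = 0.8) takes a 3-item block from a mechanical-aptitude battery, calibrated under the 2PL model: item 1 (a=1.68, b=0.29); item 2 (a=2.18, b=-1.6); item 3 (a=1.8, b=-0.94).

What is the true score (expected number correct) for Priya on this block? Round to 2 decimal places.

2.65

P(θ) = 1 / (1 + exp(−a(θ − b)))
P_1 = 1/(1+e^{-0.8568}) = 0.7020
P_2 = 1/(1+e^{-5.2320}) = 0.9947
P_3 = 1/(1+e^{-3.1320}) = 0.9582
E[score] = 0.7020 + 0.9947 + 0.9582 = 2.6549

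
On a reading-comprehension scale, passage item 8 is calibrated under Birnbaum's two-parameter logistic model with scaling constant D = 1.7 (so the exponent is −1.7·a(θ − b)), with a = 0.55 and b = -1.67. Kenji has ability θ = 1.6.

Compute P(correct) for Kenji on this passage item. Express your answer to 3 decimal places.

P(θ) = 1 / (1 + exp(−D·a(θ − b)))
Exponent: 1.7 × 0.55 × (1.6 − (-1.67)) = 3.0575
1/(1 + e^{-3.0575}) = 0.9551
P = 0.9551

0.955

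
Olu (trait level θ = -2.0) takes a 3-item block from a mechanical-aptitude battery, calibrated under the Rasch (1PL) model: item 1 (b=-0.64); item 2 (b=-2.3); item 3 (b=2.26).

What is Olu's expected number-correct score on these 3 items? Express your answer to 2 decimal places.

0.79

P(θ) = 1 / (1 + exp(−(θ − b)))
P_1 = 1/(1+e^{1.3600}) = 0.2042
P_2 = 1/(1+e^{-0.3000}) = 0.5744
P_3 = 1/(1+e^{4.2600}) = 0.0139
E[score] = 0.2042 + 0.5744 + 0.0139 = 0.7926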